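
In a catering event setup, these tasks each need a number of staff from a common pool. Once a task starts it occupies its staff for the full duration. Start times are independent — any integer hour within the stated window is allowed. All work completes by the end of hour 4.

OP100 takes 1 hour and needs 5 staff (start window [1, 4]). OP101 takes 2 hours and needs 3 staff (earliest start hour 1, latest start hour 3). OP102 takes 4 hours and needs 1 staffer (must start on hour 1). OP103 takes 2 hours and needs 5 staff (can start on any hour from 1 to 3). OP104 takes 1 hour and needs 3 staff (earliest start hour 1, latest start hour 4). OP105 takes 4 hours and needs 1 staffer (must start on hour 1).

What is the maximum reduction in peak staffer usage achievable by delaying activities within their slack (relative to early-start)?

8

Early-start peak: h1:18  h2:10  h3:2  h4:2 ⇒ 18.
Leveled (OP100@1, OP101@1, OP102@1, OP103@2, OP104@3, OP105@1): h1:10  h2:10  h3:10  h4:2 ⇒ 10.
Reduction 18 − 10 = 8.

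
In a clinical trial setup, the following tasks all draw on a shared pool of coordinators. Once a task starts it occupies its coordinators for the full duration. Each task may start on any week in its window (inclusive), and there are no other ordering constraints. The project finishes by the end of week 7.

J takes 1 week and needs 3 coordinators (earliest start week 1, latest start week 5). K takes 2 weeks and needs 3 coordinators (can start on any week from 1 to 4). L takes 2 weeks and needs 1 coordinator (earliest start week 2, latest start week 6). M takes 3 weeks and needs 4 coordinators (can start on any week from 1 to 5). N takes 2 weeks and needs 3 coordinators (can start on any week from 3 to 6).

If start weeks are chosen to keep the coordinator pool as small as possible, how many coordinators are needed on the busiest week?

6

Early-start (J@1, K@1, L@2, M@1, N@3) gives peak 10: w1:10  w2:8  w3:8  w4:3  w5:0  w6:0  w7:0.
Shift M→3, N→6.
Schedule J@1, K@1, L@2, M@3, N@6: w1:6  w2:4  w3:5  w4:4  w5:4  w6:3  w7:3 — peak 6.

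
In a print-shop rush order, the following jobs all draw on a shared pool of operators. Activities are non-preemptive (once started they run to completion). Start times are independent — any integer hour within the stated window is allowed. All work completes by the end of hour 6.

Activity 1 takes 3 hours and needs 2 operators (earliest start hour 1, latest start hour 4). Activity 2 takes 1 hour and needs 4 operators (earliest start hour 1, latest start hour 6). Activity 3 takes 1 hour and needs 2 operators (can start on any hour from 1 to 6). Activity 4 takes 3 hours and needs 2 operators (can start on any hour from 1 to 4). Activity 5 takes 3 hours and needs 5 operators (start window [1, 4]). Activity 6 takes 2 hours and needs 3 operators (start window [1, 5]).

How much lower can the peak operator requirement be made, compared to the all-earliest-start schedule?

Early-start peak: h1:18  h2:12  h3:9  h4:0  h5:0  h6:0 ⇒ 18.
Leveled (Activity 1@1, Activity 2@1, Activity 3@2, Activity 4@3, Activity 5@4, Activity 6@2): h1:6  h2:7  h3:7  h4:7  h5:7  h6:5 ⇒ 7.
Reduction 18 − 7 = 11.

11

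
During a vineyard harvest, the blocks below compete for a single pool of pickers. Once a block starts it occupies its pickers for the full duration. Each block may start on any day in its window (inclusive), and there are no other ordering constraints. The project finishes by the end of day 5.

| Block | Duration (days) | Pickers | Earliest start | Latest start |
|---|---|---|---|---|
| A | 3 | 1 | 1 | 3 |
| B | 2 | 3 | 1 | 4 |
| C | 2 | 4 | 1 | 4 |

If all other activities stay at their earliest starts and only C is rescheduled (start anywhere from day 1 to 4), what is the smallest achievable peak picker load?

C@1: d1:8  d2:8  d3:1  d4:0  d5:0 → peak 8
C@2: d1:4  d2:8  d3:5  d4:0  d5:0 → peak 8
C@3: d1:4  d2:4  d3:5  d4:4  d5:0 → peak 5
C@4: d1:4  d2:4  d3:1  d4:4  d5:4 → peak 4
Best is C@4, peak 4.

4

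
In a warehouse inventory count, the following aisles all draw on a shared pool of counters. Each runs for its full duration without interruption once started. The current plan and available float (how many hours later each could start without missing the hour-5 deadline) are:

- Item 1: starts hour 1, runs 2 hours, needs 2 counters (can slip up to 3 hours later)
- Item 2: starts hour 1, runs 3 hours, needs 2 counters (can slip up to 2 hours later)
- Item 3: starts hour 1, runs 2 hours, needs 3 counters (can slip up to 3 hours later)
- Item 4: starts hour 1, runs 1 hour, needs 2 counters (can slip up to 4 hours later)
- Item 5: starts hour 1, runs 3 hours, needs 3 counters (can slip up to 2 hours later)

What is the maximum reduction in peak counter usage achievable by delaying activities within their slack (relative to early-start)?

6

Early-start peak: h1:12  h2:10  h3:5  h4:0  h5:0 ⇒ 12.
Leveled (Item 1@1, Item 2@1, Item 3@4, Item 4@1, Item 5@3): h1:6  h2:4  h3:5  h4:6  h5:6 ⇒ 6.
Reduction 12 − 6 = 6.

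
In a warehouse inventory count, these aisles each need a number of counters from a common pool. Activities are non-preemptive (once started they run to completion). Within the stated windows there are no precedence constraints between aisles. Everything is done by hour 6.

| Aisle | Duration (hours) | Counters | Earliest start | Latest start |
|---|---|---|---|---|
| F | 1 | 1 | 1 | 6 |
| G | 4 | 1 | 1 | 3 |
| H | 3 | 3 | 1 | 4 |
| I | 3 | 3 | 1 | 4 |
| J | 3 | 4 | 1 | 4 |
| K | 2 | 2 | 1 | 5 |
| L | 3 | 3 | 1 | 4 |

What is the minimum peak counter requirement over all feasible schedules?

Early-start (F@1, G@1, H@1, I@1, J@1, K@1, L@1) gives peak 17: h1:17  h2:16  h3:14  h4:1  h5:0  h6:0.
Shift F→3, G→3, J→4, L→4.
Schedule F@3, G@3, H@1, I@1, J@4, K@1, L@4: h1:8  h2:8  h3:8  h4:8  h5:8  h6:8 — peak 8.
Total counter-hours = 48 over 6 hours ⇒ peak ≥ ⌈48/6⌉ = 8, so 8 is optimal.

8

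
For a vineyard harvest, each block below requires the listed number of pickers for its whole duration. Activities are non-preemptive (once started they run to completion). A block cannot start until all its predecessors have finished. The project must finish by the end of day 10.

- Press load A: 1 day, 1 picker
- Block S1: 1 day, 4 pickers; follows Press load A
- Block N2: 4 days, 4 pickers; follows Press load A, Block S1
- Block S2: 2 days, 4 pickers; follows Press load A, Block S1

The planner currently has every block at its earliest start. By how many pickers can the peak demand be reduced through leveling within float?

Early-start peak: d1:1  d2:4  d3:8  d4:8  d5:4  d6:4  d7:0  d8:0  d9:0  d10:0 ⇒ 8.
Leveled (Press load A@1, Block S1@2, Block N2@3, Block S2@7): d1:1  d2:4  d3:4  d4:4  d5:4  d6:4  d7:4  d8:4  d9:0  d10:0 ⇒ 4.
Reduction 8 − 4 = 4.

4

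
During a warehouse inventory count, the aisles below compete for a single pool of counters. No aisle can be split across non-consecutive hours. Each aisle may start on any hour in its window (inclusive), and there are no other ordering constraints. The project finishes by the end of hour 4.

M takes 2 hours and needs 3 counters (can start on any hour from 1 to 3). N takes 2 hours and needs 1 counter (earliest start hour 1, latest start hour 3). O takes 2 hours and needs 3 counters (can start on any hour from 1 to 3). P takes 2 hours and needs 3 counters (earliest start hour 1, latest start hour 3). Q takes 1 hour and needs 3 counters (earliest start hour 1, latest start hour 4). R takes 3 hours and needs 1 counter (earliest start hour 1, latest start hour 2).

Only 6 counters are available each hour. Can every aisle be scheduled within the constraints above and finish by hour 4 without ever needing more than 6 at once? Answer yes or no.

Total counter-hours = 26; over 4 hours the average is 26/4 > 6, so some hour must exceed 6.

no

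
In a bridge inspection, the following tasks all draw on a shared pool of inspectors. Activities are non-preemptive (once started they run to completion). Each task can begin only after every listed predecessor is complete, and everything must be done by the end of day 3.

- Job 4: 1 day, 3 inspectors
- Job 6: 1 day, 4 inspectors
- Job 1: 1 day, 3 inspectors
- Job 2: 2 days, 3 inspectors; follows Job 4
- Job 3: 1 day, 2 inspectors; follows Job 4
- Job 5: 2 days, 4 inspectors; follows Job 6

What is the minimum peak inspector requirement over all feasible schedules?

10

Schedule Job 4@1, Job 6@1, Job 1@1, Job 2@2, Job 3@2, Job 5@2: d1:10  d2:9  d3:7 — peak 10.
No arrangement of the 6 feasible schedules does better.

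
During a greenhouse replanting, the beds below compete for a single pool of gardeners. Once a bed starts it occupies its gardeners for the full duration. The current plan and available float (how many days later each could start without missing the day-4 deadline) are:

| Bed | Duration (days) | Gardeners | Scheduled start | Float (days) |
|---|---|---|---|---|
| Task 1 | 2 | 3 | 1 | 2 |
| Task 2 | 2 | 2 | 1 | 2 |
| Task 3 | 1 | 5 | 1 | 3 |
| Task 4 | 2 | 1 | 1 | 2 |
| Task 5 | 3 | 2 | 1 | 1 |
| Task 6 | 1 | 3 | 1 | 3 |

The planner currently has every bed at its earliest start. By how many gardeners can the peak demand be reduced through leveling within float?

Early-start peak: d1:16  d2:8  d3:2  d4:0 ⇒ 16.
Leveled (Task 1@1, Task 2@1, Task 3@4, Task 4@3, Task 5@1, Task 6@3): d1:7  d2:7  d3:6  d4:6 ⇒ 7.
Reduction 16 − 7 = 9.

9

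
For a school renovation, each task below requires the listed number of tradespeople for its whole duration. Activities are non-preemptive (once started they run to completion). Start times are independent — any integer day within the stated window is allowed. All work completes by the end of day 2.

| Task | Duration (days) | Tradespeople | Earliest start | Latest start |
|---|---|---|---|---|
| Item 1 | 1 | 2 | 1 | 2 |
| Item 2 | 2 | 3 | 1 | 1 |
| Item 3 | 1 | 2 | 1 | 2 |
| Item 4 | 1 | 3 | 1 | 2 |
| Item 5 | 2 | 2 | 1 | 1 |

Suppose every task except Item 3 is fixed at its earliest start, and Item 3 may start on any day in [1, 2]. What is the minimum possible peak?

10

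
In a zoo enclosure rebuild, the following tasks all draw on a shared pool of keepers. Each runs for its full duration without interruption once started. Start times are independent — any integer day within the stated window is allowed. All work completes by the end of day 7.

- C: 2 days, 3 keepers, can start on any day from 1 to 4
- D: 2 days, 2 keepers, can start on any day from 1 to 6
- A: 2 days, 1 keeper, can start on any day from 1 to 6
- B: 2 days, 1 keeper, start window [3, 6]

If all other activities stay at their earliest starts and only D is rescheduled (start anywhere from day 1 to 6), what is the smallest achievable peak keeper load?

4

D@1: d1:6  d2:6  d3:1  d4:1  d5:0  d6:0  d7:0 → peak 6
D@2: d1:4  d2:6  d3:3  d4:1  d5:0  d6:0  d7:0 → peak 6
D@3: d1:4  d2:4  d3:3  d4:3  d5:0  d6:0  d7:0 → peak 4
D@4: d1:4  d2:4  d3:1  d4:3  d5:2  d6:0  d7:0 → peak 4
D@5: d1:4  d2:4  d3:1  d4:1  d5:2  d6:2  d7:0 → peak 4
D@6: d1:4  d2:4  d3:1  d4:1  d5:0  d6:2  d7:2 → peak 4
Best is D@3, peak 4.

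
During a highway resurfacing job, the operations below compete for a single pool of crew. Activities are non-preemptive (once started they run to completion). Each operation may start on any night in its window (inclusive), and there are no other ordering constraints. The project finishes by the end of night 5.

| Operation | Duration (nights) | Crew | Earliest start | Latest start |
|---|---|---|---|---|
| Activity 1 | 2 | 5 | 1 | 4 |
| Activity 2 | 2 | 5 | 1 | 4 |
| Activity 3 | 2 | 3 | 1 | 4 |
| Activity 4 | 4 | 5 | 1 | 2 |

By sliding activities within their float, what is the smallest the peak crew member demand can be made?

13

Early-start (Activity 1@1, Activity 2@1, Activity 3@1, Activity 4@1) gives peak 18: n1:18  n2:18  n3:5  n4:5  n5:0.
Shift Activity 2→3.
Schedule Activity 1@1, Activity 2@3, Activity 3@1, Activity 4@1: n1:13  n2:13  n3:10  n4:10  n5:0 — peak 13.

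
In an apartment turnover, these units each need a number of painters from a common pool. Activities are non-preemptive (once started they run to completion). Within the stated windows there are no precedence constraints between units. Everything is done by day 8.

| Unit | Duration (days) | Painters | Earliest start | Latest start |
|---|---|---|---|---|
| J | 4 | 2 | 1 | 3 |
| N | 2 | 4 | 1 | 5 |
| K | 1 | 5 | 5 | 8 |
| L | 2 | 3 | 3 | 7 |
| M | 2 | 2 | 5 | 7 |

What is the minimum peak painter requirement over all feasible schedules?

Early-start (J@1, N@1, K@5, L@3, M@5) gives peak 7: d1:6  d2:6  d3:5  d4:5  d5:7  d6:2  d7:0  d8:0.
Shift J→3, K→7.
Schedule J@3, N@1, K@7, L@3, M@5: d1:4  d2:4  d3:5  d4:5  d5:4  d6:4  d7:5  d8:0 — peak 5.

5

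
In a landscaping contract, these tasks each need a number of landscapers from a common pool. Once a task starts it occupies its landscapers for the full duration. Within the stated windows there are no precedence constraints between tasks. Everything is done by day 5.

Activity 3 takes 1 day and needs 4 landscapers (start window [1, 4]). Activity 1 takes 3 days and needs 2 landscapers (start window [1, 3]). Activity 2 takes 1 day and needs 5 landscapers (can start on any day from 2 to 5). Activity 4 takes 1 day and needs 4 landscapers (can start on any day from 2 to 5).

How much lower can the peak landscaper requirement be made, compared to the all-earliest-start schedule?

Early-start peak: d1:6  d2:11  d3:2  d4:0  d5:0 ⇒ 11.
Leveled (Activity 3@1, Activity 1@1, Activity 2@4, Activity 4@2): d1:6  d2:6  d3:2  d4:5  d5:0 ⇒ 6.
Reduction 11 − 6 = 5.

5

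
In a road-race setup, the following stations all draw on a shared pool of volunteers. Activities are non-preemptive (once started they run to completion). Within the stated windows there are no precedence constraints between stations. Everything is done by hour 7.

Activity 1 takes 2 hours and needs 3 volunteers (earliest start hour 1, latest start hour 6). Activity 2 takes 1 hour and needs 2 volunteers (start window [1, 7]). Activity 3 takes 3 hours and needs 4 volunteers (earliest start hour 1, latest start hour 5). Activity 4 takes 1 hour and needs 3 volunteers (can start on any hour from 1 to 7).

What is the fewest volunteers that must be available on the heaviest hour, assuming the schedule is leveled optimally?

Early-start (Activity 1@1, Activity 2@1, Activity 3@1, Activity 4@1) gives peak 12: h1:12  h2:7  h3:4  h4:0  h5:0  h6:0  h7:0.
Shift Activity 2→3, Activity 3→4, Activity 4→7.
Schedule Activity 1@1, Activity 2@3, Activity 3@4, Activity 4@7: h1:3  h2:3  h3:2  h4:4  h5:4  h6:4  h7:3 — peak 4.
Total volunteer-hours = 23 over 7 hours ⇒ peak ≥ ⌈23/7⌉ = 4, so 4 is optimal.

4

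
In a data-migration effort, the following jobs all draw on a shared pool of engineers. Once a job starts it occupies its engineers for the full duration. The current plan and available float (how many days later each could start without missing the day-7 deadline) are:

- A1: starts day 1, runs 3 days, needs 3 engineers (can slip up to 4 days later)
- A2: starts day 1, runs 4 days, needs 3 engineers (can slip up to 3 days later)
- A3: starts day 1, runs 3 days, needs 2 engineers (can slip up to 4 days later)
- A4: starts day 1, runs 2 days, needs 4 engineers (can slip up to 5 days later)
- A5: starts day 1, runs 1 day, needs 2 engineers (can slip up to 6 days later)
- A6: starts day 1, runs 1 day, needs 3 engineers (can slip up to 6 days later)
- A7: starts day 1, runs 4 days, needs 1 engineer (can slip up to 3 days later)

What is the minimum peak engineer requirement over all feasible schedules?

7

Early-start (A1@1, A2@1, A3@1, A4@1, A5@1, A6@1, A7@1) gives peak 18: d1:18  d2:13  d3:9  d4:4  d5:0  d6:0  d7:0.
Shift A3→4, A4→5, A5→7, A6→7.
Schedule A1@1, A2@1, A3@4, A4@5, A5@7, A6@7, A7@1: d1:7  d2:7  d3:7  d4:6  d5:6  d6:6  d7:5 — peak 7.
Total engineer-days = 44 over 7 days ⇒ peak ≥ ⌈44/7⌉ = 7, so 7 is optimal.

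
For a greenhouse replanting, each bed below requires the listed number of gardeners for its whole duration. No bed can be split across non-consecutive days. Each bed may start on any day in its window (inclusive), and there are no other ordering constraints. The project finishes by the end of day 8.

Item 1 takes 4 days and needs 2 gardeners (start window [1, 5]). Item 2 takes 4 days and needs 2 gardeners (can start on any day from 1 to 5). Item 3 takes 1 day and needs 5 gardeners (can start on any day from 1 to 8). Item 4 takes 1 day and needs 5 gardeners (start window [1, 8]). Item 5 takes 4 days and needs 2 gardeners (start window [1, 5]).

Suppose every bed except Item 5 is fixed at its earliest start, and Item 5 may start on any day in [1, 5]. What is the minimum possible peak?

Item 5@1: d1:16  d2:6  d3:6  d4:6  d5:0  d6:0  d7:0  d8:0 → peak 16
Item 5@2: d1:14  d2:6  d3:6  d4:6  d5:2  d6:0  d7:0  d8:0 → peak 14
Item 5@3: d1:14  d2:4  d3:6  d4:6  d5:2  d6:2  d7:0  d8:0 → peak 14
Item 5@4: d1:14  d2:4  d3:4  d4:6  d5:2  d6:2  d7:2  d8:0 → peak 14
Item 5@5: d1:14  d2:4  d3:4  d4:4  d5:2  d6:2  d7:2  d8:2 → peak 14
Best is Item 5@2, peak 14.

14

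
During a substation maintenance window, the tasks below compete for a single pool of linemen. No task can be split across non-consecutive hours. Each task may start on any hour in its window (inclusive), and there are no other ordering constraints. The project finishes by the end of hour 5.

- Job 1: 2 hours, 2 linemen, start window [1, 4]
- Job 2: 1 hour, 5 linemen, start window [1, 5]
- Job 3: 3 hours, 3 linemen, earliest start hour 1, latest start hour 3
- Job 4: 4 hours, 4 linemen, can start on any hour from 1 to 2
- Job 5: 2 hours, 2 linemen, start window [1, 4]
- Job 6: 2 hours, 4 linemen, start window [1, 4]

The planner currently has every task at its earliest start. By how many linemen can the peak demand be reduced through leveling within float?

10

Early-start peak: h1:20  h2:15  h3:7  h4:4  h5:0 ⇒ 20.
Leveled (Job 1@1, Job 2@1, Job 3@1, Job 4@2, Job 5@3, Job 6@4): h1:10  h2:9  h3:9  h4:10  h5:8 ⇒ 10.
Reduction 20 − 10 = 10.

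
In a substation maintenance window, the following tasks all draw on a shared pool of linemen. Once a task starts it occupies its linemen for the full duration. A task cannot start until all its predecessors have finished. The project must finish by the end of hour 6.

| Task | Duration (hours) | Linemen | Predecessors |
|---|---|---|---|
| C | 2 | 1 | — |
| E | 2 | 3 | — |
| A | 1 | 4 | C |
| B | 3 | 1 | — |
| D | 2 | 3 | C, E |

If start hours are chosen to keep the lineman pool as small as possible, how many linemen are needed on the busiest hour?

4

Early-start (C@1, E@1, A@3, B@1, D@3) gives peak 8: h1:5  h2:5  h3:8  h4:3  h5:0  h6:0.
Shift B→4, D→4.
Schedule C@1, E@1, A@3, B@4, D@4: h1:4  h2:4  h3:4  h4:4  h5:4  h6:1 — peak 4.
Total lineman-hours = 21 over 6 hours ⇒ peak ≥ ⌈21/6⌉ = 4, so 4 is optimal.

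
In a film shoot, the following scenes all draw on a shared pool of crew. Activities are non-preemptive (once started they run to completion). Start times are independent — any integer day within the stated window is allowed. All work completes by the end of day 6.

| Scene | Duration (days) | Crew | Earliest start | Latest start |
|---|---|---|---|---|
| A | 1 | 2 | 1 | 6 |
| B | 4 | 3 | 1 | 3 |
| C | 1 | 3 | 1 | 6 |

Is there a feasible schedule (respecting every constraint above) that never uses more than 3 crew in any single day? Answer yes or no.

Schedule A@1, B@2, C@6: d1:2  d2:3  d3:3  d4:3  d5:3  d6:3 — peak 3 ≤ 3.

yes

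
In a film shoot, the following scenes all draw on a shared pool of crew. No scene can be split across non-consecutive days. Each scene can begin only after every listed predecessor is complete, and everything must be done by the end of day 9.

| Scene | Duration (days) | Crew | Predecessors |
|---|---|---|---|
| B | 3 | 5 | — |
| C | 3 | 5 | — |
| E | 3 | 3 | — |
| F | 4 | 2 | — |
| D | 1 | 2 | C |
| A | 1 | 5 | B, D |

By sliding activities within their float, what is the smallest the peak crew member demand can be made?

8

Early-start (B@1, C@1, E@1, F@1, D@4, A@5) gives peak 15: d1:15  d2:15  d3:15  d4:4  d5:5  d6:0  d7:0  d8:0  d9:0.
Shift C→4, F→4, D→7, A→8.
Schedule B@1, C@4, E@1, F@4, D@7, A@8: d1:8  d2:8  d3:8  d4:7  d5:7  d6:7  d7:4  d8:5  d9:0 — peak 8.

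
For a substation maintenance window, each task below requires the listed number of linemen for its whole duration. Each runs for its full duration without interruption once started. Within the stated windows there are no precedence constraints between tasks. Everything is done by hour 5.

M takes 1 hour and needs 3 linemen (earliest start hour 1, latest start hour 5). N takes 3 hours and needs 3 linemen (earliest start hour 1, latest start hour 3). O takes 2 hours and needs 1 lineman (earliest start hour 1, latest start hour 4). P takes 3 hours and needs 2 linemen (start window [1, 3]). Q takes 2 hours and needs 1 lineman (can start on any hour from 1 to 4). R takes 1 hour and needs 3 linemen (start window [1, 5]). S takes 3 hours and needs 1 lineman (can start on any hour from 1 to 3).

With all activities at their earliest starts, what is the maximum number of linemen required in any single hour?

Early-start schedule: M@1, N@1, O@1, P@1, Q@1, R@1, S@1.
Load per hour: hour 1: 14, hour 2: 8, hour 3: 6, hour 4: 0, hour 5: 0.
Peak is 14.

14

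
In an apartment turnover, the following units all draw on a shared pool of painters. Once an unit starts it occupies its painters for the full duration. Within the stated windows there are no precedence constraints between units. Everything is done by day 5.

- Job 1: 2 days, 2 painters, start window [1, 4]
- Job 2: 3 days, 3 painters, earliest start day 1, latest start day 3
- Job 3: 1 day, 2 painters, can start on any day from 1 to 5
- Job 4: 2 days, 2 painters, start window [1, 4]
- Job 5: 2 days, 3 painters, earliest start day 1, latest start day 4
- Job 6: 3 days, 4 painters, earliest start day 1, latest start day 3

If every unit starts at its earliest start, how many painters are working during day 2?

At early start, day 2 has: Job 1, Job 2, Job 4, Job 5, Job 6.
Demand: 2 + 3 + 2 + 3 + 4 = 14.

14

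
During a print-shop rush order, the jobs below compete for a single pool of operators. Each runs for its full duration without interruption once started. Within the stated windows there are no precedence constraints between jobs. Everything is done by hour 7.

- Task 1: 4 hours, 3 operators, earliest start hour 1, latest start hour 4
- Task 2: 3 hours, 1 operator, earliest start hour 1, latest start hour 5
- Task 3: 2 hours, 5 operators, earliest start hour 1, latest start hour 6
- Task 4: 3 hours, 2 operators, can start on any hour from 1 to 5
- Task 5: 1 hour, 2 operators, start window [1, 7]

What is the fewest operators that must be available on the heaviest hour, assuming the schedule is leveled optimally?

Early-start (Task 1@1, Task 2@1, Task 3@1, Task 4@1, Task 5@1) gives peak 13: h1:13  h2:11  h3:6  h4:3  h5:0  h6:0  h7:0.
Shift Task 3→5, Task 5→4.
Schedule Task 1@1, Task 2@1, Task 3@5, Task 4@1, Task 5@4: h1:6  h2:6  h3:6  h4:5  h5:5  h6:5  h7:0 — peak 6.

6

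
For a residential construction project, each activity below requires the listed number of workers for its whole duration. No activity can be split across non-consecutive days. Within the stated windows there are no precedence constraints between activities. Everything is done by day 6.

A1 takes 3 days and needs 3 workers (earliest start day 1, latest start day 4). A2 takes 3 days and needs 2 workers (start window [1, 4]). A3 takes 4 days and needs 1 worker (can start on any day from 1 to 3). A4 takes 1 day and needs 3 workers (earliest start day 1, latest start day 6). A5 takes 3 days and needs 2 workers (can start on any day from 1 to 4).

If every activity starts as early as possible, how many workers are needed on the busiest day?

Early-start schedule: A1@1, A2@1, A3@1, A4@1, A5@1.
Load per day: day 1: 11, day 2: 8, day 3: 8, day 4: 1, day 5: 0, day 6: 0.
Peak is 11.

11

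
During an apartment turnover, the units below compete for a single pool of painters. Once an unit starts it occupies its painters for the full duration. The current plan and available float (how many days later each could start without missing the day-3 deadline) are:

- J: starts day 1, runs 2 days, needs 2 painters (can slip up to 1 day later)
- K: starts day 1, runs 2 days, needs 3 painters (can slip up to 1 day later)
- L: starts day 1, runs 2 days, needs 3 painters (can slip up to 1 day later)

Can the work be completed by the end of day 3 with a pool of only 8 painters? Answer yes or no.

Schedule J@1, K@1, L@1: d1:8  d2:8  d3:0 — peak 8 ≤ 8.

yes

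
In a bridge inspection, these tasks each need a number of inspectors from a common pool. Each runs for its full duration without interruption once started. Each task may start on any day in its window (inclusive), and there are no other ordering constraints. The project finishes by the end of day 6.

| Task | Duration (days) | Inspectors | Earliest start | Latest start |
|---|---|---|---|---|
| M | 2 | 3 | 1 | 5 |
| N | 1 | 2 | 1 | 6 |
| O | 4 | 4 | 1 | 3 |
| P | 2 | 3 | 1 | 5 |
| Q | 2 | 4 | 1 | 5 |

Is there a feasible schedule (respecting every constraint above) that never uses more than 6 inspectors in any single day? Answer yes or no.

no

Total inspector-days = 38; over 6 days the average is 38/6 > 6, so some day must exceed 6.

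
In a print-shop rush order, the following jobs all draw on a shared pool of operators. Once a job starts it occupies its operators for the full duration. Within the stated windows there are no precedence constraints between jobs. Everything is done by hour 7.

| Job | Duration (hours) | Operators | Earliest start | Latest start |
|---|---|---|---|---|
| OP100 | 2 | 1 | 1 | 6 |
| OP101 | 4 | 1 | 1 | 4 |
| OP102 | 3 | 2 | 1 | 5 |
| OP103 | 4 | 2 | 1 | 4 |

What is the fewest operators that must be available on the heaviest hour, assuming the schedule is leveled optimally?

Early-start (OP100@1, OP101@1, OP102@1, OP103@1) gives peak 6: h1:6  h2:6  h3:5  h4:3  h5:0  h6:0  h7:0.
Shift OP101→3, OP103→4.
Schedule OP100@1, OP101@3, OP102@1, OP103@4: h1:3  h2:3  h3:3  h4:3  h5:3  h6:3  h7:2 — peak 3.
Total operator-hours = 20 over 7 hours ⇒ peak ≥ ⌈20/7⌉ = 3, so 3 is optimal.

3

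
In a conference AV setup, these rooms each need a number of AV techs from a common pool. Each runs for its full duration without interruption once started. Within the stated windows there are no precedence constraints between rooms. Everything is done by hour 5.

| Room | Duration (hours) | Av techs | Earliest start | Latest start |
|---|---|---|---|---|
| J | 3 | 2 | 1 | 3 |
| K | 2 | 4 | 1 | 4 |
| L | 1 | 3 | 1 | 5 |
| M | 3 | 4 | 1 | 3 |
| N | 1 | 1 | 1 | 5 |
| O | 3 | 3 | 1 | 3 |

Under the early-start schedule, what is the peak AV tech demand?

Early-start schedule: J@1, K@1, L@1, M@1, N@1, O@1.
Load per hour: hour 1: 17, hour 2: 13, hour 3: 9, hour 4: 0, hour 5: 0.
Peak is 17.

17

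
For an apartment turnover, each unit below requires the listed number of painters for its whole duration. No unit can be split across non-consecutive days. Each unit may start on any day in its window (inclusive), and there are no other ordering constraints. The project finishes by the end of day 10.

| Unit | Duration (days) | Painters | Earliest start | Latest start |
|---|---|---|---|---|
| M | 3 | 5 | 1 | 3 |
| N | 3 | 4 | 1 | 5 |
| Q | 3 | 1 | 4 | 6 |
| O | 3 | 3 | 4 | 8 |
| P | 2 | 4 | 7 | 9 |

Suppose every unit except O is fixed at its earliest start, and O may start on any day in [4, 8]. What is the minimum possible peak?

O@4: d1:9  d2:9  d3:9  d4:4  d5:4  d6:4  d7:4  d8:4  d9:0  d10:0 → peak 9
O@5: d1:9  d2:9  d3:9  d4:1  d5:4  d6:4  d7:7  d8:4  d9:0  d10:0 → peak 9
O@6: d1:9  d2:9  d3:9  d4:1  d5:1  d6:4  d7:7  d8:7  d9:0  d10:0 → peak 9
O@7: d1:9  d2:9  d3:9  d4:1  d5:1  d6:1  d7:7  d8:7  d9:3  d10:0 → peak 9
O@8: d1:9  d2:9  d3:9  d4:1  d5:1  d6:1  d7:4  d8:7  d9:3  d10:3 → peak 9
Best is O@4, peak 9.

9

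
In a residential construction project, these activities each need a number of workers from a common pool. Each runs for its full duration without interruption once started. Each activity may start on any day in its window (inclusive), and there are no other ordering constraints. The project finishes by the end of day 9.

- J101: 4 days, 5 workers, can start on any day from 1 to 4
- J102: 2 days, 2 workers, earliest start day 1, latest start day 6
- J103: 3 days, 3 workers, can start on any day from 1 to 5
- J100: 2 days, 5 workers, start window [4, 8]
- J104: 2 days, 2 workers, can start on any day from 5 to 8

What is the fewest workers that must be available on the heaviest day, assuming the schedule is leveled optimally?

Early-start (J101@1, J102@1, J103@1, J100@4, J104@5) gives peak 10: d1:10  d2:10  d3:8  d4:10  d5:7  d6:2  d7:0  d8:0  d9:0.
Shift J103→5, J100→8.
Schedule J101@1, J102@1, J103@5, J100@8, J104@5: d1:7  d2:7  d3:5  d4:5  d5:5  d6:5  d7:3  d8:5  d9:5 — peak 7.

7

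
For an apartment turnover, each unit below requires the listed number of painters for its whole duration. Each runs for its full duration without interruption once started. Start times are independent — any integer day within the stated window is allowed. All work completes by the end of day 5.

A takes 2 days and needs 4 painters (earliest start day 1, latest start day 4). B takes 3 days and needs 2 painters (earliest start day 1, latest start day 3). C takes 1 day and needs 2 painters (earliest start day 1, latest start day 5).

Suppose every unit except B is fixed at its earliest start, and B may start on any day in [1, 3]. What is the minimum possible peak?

B@1: d1:8  d2:6  d3:2  d4:0  d5:0 → peak 8
B@2: d1:6  d2:6  d3:2  d4:2  d5:0 → peak 6
B@3: d1:6  d2:4  d3:2  d4:2  d5:2 → peak 6
Best is B@2, peak 6.

6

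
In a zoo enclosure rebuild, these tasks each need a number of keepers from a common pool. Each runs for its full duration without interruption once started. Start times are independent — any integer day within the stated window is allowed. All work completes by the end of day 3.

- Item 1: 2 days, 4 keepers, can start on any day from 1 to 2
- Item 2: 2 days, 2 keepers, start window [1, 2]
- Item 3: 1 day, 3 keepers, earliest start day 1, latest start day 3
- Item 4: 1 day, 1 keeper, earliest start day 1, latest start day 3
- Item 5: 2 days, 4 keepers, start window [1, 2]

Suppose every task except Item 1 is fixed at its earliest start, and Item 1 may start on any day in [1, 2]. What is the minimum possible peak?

10

Item 1@1: d1:14  d2:10  d3:0 → peak 14
Item 1@2: d1:10  d2:10  d3:4 → peak 10
Best is Item 1@2, peak 10.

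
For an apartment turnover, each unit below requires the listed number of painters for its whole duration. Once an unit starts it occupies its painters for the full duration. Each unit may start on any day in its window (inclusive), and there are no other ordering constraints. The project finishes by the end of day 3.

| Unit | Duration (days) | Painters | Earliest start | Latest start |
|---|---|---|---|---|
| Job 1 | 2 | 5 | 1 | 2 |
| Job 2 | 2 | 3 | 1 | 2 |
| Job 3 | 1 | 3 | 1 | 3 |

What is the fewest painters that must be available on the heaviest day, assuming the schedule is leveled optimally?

8

Early-start (Job 1@1, Job 2@1, Job 3@1) gives peak 11: d1:11  d2:8  d3:0.
Shift Job 3→3.
Schedule Job 1@1, Job 2@1, Job 3@3: d1:8  d2:8  d3:3 — peak 8.
No arrangement of the 12 feasible schedules does better.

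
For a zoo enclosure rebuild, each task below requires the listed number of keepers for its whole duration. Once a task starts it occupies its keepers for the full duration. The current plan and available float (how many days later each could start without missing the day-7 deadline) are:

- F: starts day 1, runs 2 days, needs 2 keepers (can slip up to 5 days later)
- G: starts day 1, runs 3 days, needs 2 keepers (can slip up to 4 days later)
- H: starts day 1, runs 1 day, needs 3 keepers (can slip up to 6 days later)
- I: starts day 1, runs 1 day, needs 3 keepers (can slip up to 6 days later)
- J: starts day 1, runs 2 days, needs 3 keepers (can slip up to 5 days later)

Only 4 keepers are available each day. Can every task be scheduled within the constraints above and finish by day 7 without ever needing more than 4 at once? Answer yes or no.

Schedule F@1, G@1, H@4, I@5, J@6: d1:4  d2:4  d3:2  d4:3  d5:3  d6:3  d7:3 — peak 4 ≤ 4.

yes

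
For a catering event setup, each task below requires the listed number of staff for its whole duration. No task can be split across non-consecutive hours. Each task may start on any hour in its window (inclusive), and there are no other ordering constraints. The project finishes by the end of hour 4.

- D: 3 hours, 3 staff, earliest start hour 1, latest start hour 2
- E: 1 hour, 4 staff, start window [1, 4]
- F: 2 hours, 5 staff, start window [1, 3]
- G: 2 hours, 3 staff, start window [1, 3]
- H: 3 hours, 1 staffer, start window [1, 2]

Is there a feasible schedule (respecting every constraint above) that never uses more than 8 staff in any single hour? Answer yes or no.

no

The minimum achievable peak is 9; 8 < 9, so no feasible schedule stays within the cap.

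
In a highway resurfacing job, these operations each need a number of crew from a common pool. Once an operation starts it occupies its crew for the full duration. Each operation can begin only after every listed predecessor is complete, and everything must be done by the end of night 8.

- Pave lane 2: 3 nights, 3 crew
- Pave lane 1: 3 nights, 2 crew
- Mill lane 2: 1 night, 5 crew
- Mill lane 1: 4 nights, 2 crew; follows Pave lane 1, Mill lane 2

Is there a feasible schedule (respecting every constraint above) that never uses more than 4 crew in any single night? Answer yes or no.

no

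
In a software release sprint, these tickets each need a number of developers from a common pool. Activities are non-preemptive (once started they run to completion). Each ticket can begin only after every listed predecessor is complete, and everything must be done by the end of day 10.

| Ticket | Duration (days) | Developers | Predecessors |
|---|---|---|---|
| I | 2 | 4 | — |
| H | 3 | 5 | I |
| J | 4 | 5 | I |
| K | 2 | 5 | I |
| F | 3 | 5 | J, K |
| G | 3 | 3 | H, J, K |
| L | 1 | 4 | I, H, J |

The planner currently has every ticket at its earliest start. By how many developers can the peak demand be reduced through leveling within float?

5

Early-start peak: d1:4  d2:4  d3:15  d4:15  d5:10  d6:5  d7:12  d8:8  d9:8  d10:0 ⇒ 15.
Leveled (I@1, H@3, J@3, K@6, F@8, G@8, L@7): d1:4  d2:4  d3:10  d4:10  d5:10  d6:10  d7:9  d8:8  d9:8  d10:8 ⇒ 10.
Reduction 15 − 10 = 5.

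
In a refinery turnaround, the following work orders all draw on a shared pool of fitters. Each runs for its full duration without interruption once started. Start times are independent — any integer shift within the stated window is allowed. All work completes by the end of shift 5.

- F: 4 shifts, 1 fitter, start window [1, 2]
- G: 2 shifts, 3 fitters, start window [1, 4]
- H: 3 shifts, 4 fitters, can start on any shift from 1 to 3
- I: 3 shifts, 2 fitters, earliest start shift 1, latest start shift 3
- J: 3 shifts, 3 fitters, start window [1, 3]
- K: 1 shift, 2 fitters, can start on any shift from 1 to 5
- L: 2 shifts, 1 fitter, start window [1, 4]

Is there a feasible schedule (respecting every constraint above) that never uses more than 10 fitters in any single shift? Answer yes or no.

yes

Schedule F@1, G@1, H@1, I@1, J@3, K@4, L@4: s1:10  s2:10  s3:10  s4:7  s5:4 — peak 10 ≤ 10.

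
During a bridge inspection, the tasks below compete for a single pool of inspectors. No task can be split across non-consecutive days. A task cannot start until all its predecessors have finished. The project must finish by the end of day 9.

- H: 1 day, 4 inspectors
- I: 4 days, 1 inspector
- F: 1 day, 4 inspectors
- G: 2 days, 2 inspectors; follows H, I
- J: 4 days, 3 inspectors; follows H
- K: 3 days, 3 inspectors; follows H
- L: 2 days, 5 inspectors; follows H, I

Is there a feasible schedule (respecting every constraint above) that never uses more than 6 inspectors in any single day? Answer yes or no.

The minimum achievable peak is 7; 6 < 7, so no feasible schedule stays within the cap.

no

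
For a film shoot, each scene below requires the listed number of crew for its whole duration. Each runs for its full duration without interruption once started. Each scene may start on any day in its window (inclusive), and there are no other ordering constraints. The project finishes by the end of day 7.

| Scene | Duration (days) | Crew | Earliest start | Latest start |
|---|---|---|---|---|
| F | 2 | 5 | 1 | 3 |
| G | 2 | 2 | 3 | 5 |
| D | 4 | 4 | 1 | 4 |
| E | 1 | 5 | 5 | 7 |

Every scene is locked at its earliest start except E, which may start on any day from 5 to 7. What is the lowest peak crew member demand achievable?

E@5: d1:9  d2:9  d3:6  d4:6  d5:5  d6:0  d7:0 → peak 9
E@6: d1:9  d2:9  d3:6  d4:6  d5:0  d6:5  d7:0 → peak 9
E@7: d1:9  d2:9  d3:6  d4:6  d5:0  d6:0  d7:5 → peak 9
Best is E@5, peak 9.

9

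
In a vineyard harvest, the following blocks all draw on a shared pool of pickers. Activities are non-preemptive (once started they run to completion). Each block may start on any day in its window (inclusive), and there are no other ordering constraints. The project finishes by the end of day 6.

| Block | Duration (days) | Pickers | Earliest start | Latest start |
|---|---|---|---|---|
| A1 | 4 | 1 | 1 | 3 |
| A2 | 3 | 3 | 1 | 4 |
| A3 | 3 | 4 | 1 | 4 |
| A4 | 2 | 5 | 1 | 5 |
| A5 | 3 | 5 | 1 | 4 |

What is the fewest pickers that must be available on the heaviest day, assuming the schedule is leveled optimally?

9

Early-start (A1@1, A2@1, A3@1, A4@1, A5@1) gives peak 18: d1:18  d2:18  d3:13  d4:1  d5:0  d6:0.
Shift A3→4, A4→5.
Schedule A1@1, A2@1, A3@4, A4@5, A5@1: d1:9  d2:9  d3:9  d4:5  d5:9  d6:9 — peak 9.
Total picker-days = 50 over 6 days ⇒ peak ≥ ⌈50/6⌉ = 9, so 9 is optimal.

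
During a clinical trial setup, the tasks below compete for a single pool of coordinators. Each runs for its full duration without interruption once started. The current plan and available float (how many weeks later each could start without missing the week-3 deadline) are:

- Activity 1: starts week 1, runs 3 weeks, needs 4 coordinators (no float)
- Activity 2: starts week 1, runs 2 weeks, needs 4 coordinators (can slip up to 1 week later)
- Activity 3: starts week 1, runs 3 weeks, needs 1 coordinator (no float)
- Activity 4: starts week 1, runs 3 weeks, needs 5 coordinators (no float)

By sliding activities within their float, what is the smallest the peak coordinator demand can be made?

14

Schedule Activity 1@1, Activity 2@1, Activity 3@1, Activity 4@1: w1:14  w2:14  w3:10 — peak 14.
No arrangement of the 2 feasible schedules does better.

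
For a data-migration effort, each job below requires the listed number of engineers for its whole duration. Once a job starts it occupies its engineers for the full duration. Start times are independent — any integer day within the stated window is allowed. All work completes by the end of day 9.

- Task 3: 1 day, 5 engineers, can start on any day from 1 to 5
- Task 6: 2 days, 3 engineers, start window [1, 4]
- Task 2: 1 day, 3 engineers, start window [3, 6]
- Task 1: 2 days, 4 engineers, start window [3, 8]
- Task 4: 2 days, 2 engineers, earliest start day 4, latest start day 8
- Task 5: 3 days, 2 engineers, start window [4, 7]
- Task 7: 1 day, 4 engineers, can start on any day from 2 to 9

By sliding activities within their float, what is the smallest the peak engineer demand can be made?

5

Early-start (Task 3@1, Task 6@1, Task 2@3, Task 1@3, Task 4@4, Task 5@4, Task 7@2) gives peak 8: d1:8  d2:7  d3:7  d4:8  d5:4  d6:2  d7:0  d8:0  d9:0.
Shift Task 6→2, Task 2→4, Task 1→7, Task 4→5, Task 7→9.
Schedule Task 3@1, Task 6@2, Task 2@4, Task 1@7, Task 4@5, Task 5@4, Task 7@9: d1:5  d2:3  d3:3  d4:5  d5:4  d6:4  d7:4  d8:4  d9:4 — peak 5.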